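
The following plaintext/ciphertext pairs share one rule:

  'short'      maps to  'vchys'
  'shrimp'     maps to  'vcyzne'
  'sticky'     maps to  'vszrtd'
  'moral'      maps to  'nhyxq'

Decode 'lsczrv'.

Each letter's alphabet position (a=0..z=25) is mapped through 23·x+23 mod 26 — an affine cipher.
Reversing it on lsczrv: l(11)→17·(11−23)≡4=e; s(18)→17·(18−23)≡19=t; c(2)→17·(2−23)≡7=h; z(25)→17·(25−23)≡8=i; r(17)→17·(17−23)≡2=c; v(21)→17·(21−23)≡18=s (all mod 26).

ethics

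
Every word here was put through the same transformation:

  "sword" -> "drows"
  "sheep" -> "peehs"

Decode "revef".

fever

The word is simply reversed.
Undoing it on revef: then reverse → fever.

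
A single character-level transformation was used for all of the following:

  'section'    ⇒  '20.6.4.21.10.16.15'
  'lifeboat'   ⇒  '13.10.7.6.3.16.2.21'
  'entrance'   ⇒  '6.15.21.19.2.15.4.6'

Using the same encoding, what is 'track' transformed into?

21.19.2.4.12

Each letter is replaced by its alphabet position (a=1..z=26) + 1.
On track: t=20→21, r=18→19, a=1→2, c=3→4, k=11→12.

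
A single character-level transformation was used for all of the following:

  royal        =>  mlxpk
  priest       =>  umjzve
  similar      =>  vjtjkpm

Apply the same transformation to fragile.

This is an affine cipher: with a=0,…,z=25, each position x becomes (9x+15) mod 26.
On fragile: f(5)→9·5+15≡8=i; r(17)→9·17+15≡12=m; a(0)→9·0+15≡15=p; g(6)→9·6+15≡17=r; i(8)→9·8+15≡9=j; l(11)→9·11+15≡10=k; e(4)→9·4+15≡25=z (all mod 26).

imprjkz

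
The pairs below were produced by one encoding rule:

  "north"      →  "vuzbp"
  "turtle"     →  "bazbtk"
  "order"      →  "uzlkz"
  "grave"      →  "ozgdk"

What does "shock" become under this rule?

Two shifts are in play — +6 for a/e/i/o/u, +8 for every other letter.
For shock: s(cons)+8=a, h(cons)+8=p, o(vowel)+6=u, c(cons)+8=k, k(cons)+8=s.

apuks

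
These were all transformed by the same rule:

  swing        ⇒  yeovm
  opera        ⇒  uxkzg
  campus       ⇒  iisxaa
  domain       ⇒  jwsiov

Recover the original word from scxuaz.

murmur

It's a Vigenère-style cipher with numeric key [6,8]: position i shifts by key[i mod 2].
Undoing it on scxuaz: s−6=m, c−8=u, x−6=r, u−8=m, a−6=u, z−8=r.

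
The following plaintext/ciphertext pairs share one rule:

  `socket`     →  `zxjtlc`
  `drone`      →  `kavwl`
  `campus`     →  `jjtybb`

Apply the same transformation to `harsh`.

ojybo

Shifts by position in socket: pos 0: s→z (+7), pos 1: o→x (+9), pos 2: c→j (+7), pos 3: k→t (+9) — repeating every 2. The shifts repeat in a cycle of length 2: positions 0,1,… shift by +7, +9, then the pattern repeats.
For harsh: h+7=o, a+9=j, r+7=y, s+9=b, h+7=o.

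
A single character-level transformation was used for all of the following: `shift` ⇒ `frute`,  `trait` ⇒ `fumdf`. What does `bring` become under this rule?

szudn

The output letters match the input read backwards, each shifted +12: shift reversed is tfihs. The word is reversed, then every letter is shifted forward by 12.
For bring: reverse → gnirb; then shift: g+12=s, n+12=z, i+12=u, r+12=d, b+12=n.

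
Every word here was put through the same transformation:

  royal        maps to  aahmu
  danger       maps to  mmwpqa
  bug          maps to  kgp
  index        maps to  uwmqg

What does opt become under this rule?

The shift depends on letter class: consonant r→a is +9, but vowel o→a is +12. Vowels shift forward by 12 and consonants shift forward by 9.
On opt: o(vowel)+12=a, p(cons)+9=y, t(cons)+9=c.

ayc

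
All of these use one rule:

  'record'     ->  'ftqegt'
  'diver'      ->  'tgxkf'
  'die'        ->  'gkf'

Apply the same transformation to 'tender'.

Read the word backwards and shift each letter +2.
For tender: reverse → rednet; then shift: r+2=t, e+2=g, d+2=f, n+2=p, e+2=g, t+2=v.

tgfpgv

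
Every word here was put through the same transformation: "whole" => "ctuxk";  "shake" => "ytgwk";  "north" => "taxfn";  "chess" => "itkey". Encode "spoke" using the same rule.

Shifts by position in whole: pos 0: w→c (+6), pos 1: h→t (+12), pos 2: o→u (+6), pos 3: l→x (+12) — repeating every 2. A repeating key of period 2 is used — shifts +6, +12 over and over.
Applying it to spoke: s+6=y, p+12=b, o+6=u, k+12=w, e+6=k.

ybuwk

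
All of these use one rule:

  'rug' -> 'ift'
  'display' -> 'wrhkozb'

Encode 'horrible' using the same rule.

Each pair mirrors across the alphabet (r↔i, u↔f, g↔t): positions sum to 25. Each letter is replaced by its mirror in the alphabet: a↔z, b↔y, c↔x, and so on (the Atbash cipher).
On horrible: h↔s, o↔l, r↔i, r↔i, i↔r, b↔y, l↔o, e↔v.

sliiryov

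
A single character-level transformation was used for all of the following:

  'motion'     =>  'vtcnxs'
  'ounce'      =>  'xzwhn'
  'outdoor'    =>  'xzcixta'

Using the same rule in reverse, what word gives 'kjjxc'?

beast

Shifts by position in motion: pos 0: m→v (+9), pos 1: o→t (+5), pos 2: t→c (+9), pos 3: i→n (+5) — repeating every 2. The shifts repeat in a cycle of length 2: positions 0,1,… shift by +9, +5, then the pattern repeats.
Decoding kjjxc: k−9=b, j−5=e, j−9=a, x−5=s, c−9=t.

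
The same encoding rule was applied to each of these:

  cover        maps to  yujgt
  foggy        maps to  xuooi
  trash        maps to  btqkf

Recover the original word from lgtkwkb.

persist

c(2)→y(24) and o(14)→u(20) fit y≡17x+16 (mod 26); the inverse of 17 mod 26 is 23. Each letter's alphabet position (a=0..z=25) is mapped through 17·x+16 mod 26 — an affine cipher.
Undoing it on lgtkwkb: l(11)→23·(11−16)≡15=p; g(6)→23·(6−16)≡4=e; t(19)→23·(19−16)≡17=r; k(10)→23·(10−16)≡18=s; w(22)→23·(22−16)≡8=i; k(10)→23·(10−16)≡18=s; b(1)→23·(1−16)≡19=t (all mod 26).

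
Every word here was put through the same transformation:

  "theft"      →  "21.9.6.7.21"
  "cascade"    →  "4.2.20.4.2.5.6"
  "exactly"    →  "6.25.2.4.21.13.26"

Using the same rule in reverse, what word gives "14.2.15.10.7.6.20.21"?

manifest

t is letter #20 and maps to 21: an offset of 1. Letters become their 1-based position plus 1 (so a→2, b→3, …).
Undoing it on 14.2.15.10.7.6.20.21: 14→(14−1)÷1=13=m, 2→(2−1)÷1=1=a, 15→(15−1)÷1=14=n, 10→(10−1)÷1=9=i, 7→(7−1)÷1=6=f, 6→(6−1)÷1=5=e, 20→(20−1)÷1=19=s, 21→(21−1)÷1=20=t.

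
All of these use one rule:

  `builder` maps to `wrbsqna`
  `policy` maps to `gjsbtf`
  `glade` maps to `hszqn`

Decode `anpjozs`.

removal

Each letter's alphabet position (a=0..z=25) is mapped through 23·x+25 mod 26 — an affine cipher.
Undoing it on anpjozs: a(0)→17·(0−25)≡17=r; n(13)→17·(13−25)≡4=e; p(15)→17·(15−25)≡12=m; j(9)→17·(9−25)≡14=o; o(14)→17·(14−25)≡21=v; z(25)→17·(25−25)≡0=a; s(18)→17·(18−25)≡11=l (all mod 26).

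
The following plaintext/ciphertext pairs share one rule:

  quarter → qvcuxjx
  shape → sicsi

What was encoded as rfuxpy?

result

In quarter: q→q is +0, u→v is +1, a→c is +2, r→u is +3 — the shift increases by 1 each position. The shift increases by 1 at each position, starting from +0: 0, 1, 2, ….
Reversing it on rfuxpy: r−0=r, f−1=e, u−2=s, x−3=u, p−4=l, y−5=t.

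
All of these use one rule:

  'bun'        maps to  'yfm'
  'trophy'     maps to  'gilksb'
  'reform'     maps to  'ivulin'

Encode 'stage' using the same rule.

hgztv

Each pair mirrors across the alphabet (b↔y, u↔f, n↔m): positions sum to 25. This is the alphabet-reversal cipher (Atbash): a becomes z, b becomes y, etc.
On stage: s↔h, t↔g, a↔z, g↔t, e↔v.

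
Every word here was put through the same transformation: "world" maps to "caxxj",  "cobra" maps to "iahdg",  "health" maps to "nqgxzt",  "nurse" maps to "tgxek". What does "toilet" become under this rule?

zaoxkf

Shifts by position in world: pos 0: w→c (+6), pos 1: o→a (+12), pos 2: r→x (+6), pos 3: l→x (+12) — repeating every 2. It's a Vigenère-style cipher with numeric key [6,12]: position i shifts by key[i mod 2].
On toilet: t+6=z, o+12=a, i+6=o, l+12=x, e+6=k, t+12=f.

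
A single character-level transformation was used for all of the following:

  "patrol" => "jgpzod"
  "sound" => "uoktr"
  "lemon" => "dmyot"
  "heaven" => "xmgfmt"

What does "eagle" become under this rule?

p(15)→j(9) and a(0)→g(6) fit y≡21x+6 (mod 26); the inverse of 21 mod 26 is 5. Each letter's alphabet position (a=0..z=25) is mapped through 21·x+6 mod 26 — an affine cipher.
For eagle: e(4)→21·4+6≡12=m; a(0)→21·0+6≡6=g; g(6)→21·6+6≡2=c; l(11)→21·11+6≡3=d; e(4)→21·4+6≡12=m (all mod 26).

mgcdm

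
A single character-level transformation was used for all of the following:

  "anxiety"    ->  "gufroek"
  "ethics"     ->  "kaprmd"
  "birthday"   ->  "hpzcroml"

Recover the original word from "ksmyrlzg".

In anxiety: a→g is +6, n→u is +7, x→f is +8, i→r is +9 — the shift increases by 1 each position. The shift increases by 1 at each position, starting from +6: 6, 7, 8, ….
Reversing it on ksmyrlzg: k−6=e, s−7=l, m−8=e, y−9=p, r−10=h, l−11=a, z−12=n, g−13=t.

elephant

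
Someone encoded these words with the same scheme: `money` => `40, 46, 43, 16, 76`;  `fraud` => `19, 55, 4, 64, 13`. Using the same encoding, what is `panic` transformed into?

49, 4, 43, 28, 10

m(#13)→40 and o(#15)→46: differences scale by 3, so n = 3·pos + 1. With a=1..z=26, the number is 3·pos + 1.
Applying it to panic: p=16→49, a=1→4, n=14→43, i=9→28, c=3→10.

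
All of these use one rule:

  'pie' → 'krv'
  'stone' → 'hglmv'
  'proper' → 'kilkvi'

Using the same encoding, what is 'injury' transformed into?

Each pair mirrors across the alphabet (p↔k, i↔r, e↔v): positions sum to 25. Each letter is replaced by its mirror in the alphabet: a↔z, b↔y, c↔x, and so on (the Atbash cipher).
On injury: i↔r, n↔m, j↔q, u↔f, r↔i, y↔b.

rmqfib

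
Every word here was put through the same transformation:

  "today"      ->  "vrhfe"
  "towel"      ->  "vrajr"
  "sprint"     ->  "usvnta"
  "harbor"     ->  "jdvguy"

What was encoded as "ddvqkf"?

barley

In today: t→v is +2, o→r is +3, d→h is +4, a→f is +5 — the shift increases by 1 each position. The shift increases by 1 at each position, starting from +2: 2, 3, 4, ….
Reversing it on ddvqkf: d−2=b, d−3=a, v−4=r, q−5=l, k−6=e, f−7=y.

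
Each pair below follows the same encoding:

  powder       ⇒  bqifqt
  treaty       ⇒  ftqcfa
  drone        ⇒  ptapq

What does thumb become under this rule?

fjgon

Shifts by position in powder: pos 0: p→b (+12), pos 1: o→q (+2), pos 2: w→i (+12), pos 3: d→f (+2) — repeating every 2. The shifts repeat in a cycle of length 2: positions 0,1,… shift by +12, +2, then the pattern repeats.
On thumb: t+12=f, h+2=j, u+12=g, m+2=o, b+12=n.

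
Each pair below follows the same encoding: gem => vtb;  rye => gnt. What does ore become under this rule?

dgt

It's a constant shift of +15 (ROT15).
On ore: o+15=d, r+15=g, e+15=t.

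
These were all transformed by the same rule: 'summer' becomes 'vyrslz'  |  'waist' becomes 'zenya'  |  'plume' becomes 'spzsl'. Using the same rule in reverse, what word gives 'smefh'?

In summer: s→v is +3, u→y is +4, m→r is +5, m→s is +6 — the shift increases by 1 each position. Letter i (0-indexed) is shifted by i+3, so successive shifts are 3, 4, 5, ….
Reversing it on smefh: s−3=p, m−4=i, e−5=z, f−6=z, h−7=a.

pizza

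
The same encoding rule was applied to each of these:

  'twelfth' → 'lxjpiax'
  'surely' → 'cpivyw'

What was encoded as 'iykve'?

The output letters match the input read backwards, each shifted +4: twelfth reversed is htflewt. Two steps: reverse the string, then apply a Caesar shift of +4.
Reversing it on iykve: shift back: i−4=e, y−4=u, k−4=g, v−4=r, e−4=a → eugra; then reverse → argue.

argue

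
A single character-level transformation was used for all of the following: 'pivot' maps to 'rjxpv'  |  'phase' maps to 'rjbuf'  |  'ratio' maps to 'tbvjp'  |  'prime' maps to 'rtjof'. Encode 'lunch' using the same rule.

nvpej

The shift depends on letter class: consonant p→r is +2, but vowel i→j is +1. The rule splits by letter class: vowels +1, consonants +2.
Applying it to lunch: l(cons)+2=n, u(vowel)+1=v, n(cons)+2=p, c(cons)+2=e, h(cons)+2=j.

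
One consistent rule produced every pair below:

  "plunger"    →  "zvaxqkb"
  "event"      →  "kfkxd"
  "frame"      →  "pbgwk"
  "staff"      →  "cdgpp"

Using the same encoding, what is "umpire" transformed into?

The shift depends on letter class: consonant p→z is +10, but vowel u→a is +6. Vowels shift forward by 6 and consonants shift forward by 10.
On umpire: u(vowel)+6=a, m(cons)+10=w, p(cons)+10=z, i(vowel)+6=o, r(cons)+10=b, e(vowel)+6=k.

awzobk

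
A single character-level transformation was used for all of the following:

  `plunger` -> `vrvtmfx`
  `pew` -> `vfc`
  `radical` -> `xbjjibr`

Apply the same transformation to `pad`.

vbj

The shift depends on letter class: consonant p→v is +6, but vowel u→v is +1. Two shifts are in play — +1 for a/e/i/o/u, +6 for every other letter.
For pad: p(cons)+6=v, a(vowel)+1=b, d(cons)+6=j.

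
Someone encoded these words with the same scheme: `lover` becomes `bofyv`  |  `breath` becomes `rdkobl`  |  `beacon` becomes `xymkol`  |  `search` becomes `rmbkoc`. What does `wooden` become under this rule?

xonyyg

The output letters match the input read backwards, each shifted +10: lover reversed is revol. The word is reversed, then every letter is shifted forward by 10.
For wooden: reverse → nedoow; then shift: n+10=x, e+10=o, d+10=n, o+10=y, o+10=y, w+10=g.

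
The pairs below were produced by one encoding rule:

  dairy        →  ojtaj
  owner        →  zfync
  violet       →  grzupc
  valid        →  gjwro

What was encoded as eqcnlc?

Shifts by position in dairy: pos 0: d→o (+11), pos 1: a→j (+9), pos 2: i→t (+11), pos 3: r→a (+9) — repeating every 2. It's a Vigenère-style cipher with numeric key [11,9]: position i shifts by key[i mod 2].
Reversing it on eqcnlc: e−11=t, q−9=h, c−11=r, n−9=e, l−11=a, c−9=t.

threat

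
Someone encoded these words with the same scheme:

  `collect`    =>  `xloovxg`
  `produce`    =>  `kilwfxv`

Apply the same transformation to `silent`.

This is the alphabet-reversal cipher (Atbash): a becomes z, b becomes y, etc.
On silent: s↔h, i↔r, l↔o, e↔v, n↔m, t↔g.

hrovmg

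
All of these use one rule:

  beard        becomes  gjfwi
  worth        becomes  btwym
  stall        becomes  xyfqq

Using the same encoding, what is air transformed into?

fnw

Compare letters: b→g is +5, e→j is +5, a→f is +5 — a constant shift. Each letter is shifted forward by 5 in the alphabet (a Caesar shift of +5).
Applying it to air: a+5=f, i+5=n, r+5=w.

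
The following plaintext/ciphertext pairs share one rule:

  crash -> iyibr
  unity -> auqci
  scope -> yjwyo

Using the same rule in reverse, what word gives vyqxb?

The shift increases by 1 at each position, starting from +6: 6, 7, 8, ….
Decoding vyqxb: v−6=p, y−7=r, q−8=i, x−9=o, b−10=r.

prior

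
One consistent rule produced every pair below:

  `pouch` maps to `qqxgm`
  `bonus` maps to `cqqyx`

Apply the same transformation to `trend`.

uthri

In pouch: p→q is +1, o→q is +2, u→x is +3, c→g is +4 — the shift increases by 1 each position. The shift increases by 1 at each position, starting from +1: 1, 2, 3, ….
For trend: t+1=u, r+2=t, e+3=h, n+4=r, d+5=i.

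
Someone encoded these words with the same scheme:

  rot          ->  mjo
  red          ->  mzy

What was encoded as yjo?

dot

Compare letters: r→m is +21, o→j is +21, t→o is +21 — a constant shift. It's a constant shift of +21 (ROT21).
Reversing it on yjo: y−21=d, j−21=o, o−21=t.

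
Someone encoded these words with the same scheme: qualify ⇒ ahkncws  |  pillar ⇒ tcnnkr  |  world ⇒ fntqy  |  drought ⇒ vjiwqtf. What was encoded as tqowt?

The word is reversed, then every letter is shifted forward by 2.
Reversing it on tqowt: shift back: t−2=r, q−2=o, o−2=m, w−2=u, t−2=r → romur; then reverse → rumor.

rumor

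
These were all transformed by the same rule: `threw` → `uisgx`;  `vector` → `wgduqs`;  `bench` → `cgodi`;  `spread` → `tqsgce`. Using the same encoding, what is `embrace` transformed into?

The shift depends on letter class: consonant t→u is +1, but vowel e→g is +2. The rule splits by letter class: vowels +2, consonants +1.
On embrace: e(vowel)+2=g, m(cons)+1=n, b(cons)+1=c, r(cons)+1=s, a(vowel)+2=c, c(cons)+1=d, e(vowel)+2=g.

gncscdg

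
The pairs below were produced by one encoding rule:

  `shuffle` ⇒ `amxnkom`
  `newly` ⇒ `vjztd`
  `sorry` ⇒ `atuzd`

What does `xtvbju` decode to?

Shifts by position in shuffle: pos 0: s→a (+8), pos 1: h→m (+5), pos 2: u→x (+3), pos 3: f→n (+8), pos 4: f→k (+5), pos 5: l→o (+3) — repeating every 3. It's a Vigenère-style cipher with numeric key [8,5,3]: position i shifts by key[i mod 3].
Decoding xtvbju: x−8=p, t−5=o, v−3=s, b−8=t, j−5=e, u−3=r.

poster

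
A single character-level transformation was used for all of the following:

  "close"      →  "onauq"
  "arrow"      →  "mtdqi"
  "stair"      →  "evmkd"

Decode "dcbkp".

The shifts repeat in a cycle of length 2: positions 0,1,… shift by +12, +2, then the pattern repeats.
Reversing it on dcbkp: d−12=r, c−2=a, b−12=p, k−2=i, p−12=d.

rapid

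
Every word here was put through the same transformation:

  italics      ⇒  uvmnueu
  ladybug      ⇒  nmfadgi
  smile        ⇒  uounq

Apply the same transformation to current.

egttqpv

Vowels shift forward by 12 and consonants shift forward by 2.
On current: c(cons)+2=e, u(vowel)+12=g, r(cons)+2=t, r(cons)+2=t, e(vowel)+12=q, n(cons)+2=p, t(cons)+2=v.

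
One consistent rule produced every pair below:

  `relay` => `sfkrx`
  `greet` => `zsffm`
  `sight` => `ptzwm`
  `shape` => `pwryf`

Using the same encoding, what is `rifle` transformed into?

stckf

r(17)→s(18) and e(4)→f(5) fit y≡23x+17 (mod 26); the inverse of 23 mod 26 is 17. This is an affine cipher: with a=0,…,z=25, each position x becomes (23x+17) mod 26.
For rifle: r(17)→23·17+17≡18=s; i(8)→23·8+17≡19=t; f(5)→23·5+17≡2=c; l(11)→23·11+17≡10=k; e(4)→23·4+17≡5=f (all mod 26).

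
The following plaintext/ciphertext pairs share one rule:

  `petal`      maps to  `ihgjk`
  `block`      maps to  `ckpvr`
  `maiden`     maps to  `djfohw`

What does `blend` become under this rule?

p(15)→i(8) and e(4)→h(7) fit y≡19x+9 (mod 26); the inverse of 19 mod 26 is 11. This is an affine cipher: with a=0,…,z=25, each position x becomes (19x+9) mod 26.
On blend: b(1)→19·1+9≡2=c; l(11)→19·11+9≡10=k; e(4)→19·4+9≡7=h; n(13)→19·13+9≡22=w; d(3)→19·3+9≡14=o (all mod 26).

ckhwo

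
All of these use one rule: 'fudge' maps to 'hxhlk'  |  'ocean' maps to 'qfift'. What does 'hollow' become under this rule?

jrpqud

In fudge: f→h is +2, u→x is +3, d→h is +4, g→l is +5 — the shift increases by 1 each position. Each letter shifts forward by (position + 2), i.e. 2, 3, 4, … — the shift grows by one for each successive letter.
For hollow: h+2=j, o+3=r, l+4=p, l+5=q, o+6=u, w+7=d.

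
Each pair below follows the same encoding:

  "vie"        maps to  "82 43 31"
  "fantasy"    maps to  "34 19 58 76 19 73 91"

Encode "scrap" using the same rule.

73 25 70 19 64

v(#22)→82 and i(#9)→43: differences scale by 3, so n = 3·pos + 16. The formula is n = 3×(alphabet index, a=1) + 16.
For scrap: s=19→73, c=3→25, r=18→70, a=1→19, p=16→64.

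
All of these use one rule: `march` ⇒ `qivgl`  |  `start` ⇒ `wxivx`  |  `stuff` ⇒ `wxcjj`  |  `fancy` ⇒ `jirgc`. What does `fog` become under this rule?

jwk

Two shifts are in play — +8 for a/e/i/o/u, +4 for every other letter.
On fog: f(cons)+4=j, o(vowel)+8=w, g(cons)+4=k.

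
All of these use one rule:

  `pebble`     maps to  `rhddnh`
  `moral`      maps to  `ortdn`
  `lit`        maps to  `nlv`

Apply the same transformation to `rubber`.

The shift depends on letter class: consonant p→r is +2, but vowel e→h is +3. The rule splits by letter class: vowels +3, consonants +2.
On rubber: r(cons)+2=t, u(vowel)+3=x, b(cons)+2=d, b(cons)+2=d, e(vowel)+3=h, r(cons)+2=t.

txddht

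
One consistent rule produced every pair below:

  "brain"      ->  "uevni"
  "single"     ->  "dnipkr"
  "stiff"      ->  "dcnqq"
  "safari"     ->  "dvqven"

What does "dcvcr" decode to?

b(1)→u(20) and r(17)→e(4) fit y≡25x+21 (mod 26); the inverse of 25 mod 26 is 25. Each letter's alphabet position (a=0..z=25) is mapped through 25·x+21 mod 26 — an affine cipher.
Decoding dcvcr: d(3)→25·(3−21)≡18=s; c(2)→25·(2−21)≡19=t; v(21)→25·(21−21)≡0=a; c(2)→25·(2−21)≡19=t; r(17)→25·(17−21)≡4=e (all mod 26).

state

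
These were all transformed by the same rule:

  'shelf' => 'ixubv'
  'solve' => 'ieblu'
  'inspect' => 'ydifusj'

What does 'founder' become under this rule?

Compare letters: s→i is +16, h→x is +16, e→u is +16 — a constant shift. This is a Caesar cipher with shift 16.
On founder: f+16=v, o+16=e, u+16=k, n+16=d, d+16=t, e+16=u, r+16=h.

vekdtuh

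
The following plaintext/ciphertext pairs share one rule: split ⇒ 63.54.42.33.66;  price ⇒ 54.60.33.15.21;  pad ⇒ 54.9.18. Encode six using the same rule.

63.33.78

s(#19)→63 and p(#16)→54: differences scale by 3, so n = 3·pos + 6. Each letter becomes 3×(its alphabet position, a=1..z=26) + 6.
Applying it to six: s=19→63, i=9→33, x=24→78.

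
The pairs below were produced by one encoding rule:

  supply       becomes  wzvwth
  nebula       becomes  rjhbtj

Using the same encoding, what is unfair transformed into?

yslhqa

In supply: s→w is +4, u→z is +5, p→v is +6, p→w is +7 — the shift increases by 1 each position. Each letter shifts forward by (position + 4), i.e. 4, 5, 6, … — the shift grows by one for each successive letter.
Applying it to unfair: u+4=y, n+5=s, f+6=l, a+7=h, i+8=q, r+9=a.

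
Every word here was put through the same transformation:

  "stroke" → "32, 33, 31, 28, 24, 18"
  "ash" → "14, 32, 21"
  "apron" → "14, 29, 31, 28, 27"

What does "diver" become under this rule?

s is letter #19 and maps to 32: an offset of 13. Letters become their 1-based position plus 13 (so a→14, b→15, …).
Applying it to diver: d=4→17, i=9→22, v=22→35, e=5→18, r=18→31.

17, 22, 35, 18, 31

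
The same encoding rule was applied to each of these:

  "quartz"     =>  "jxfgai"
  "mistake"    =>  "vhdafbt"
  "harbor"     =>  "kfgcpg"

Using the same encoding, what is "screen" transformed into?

dzgtts

Each letter's alphabet position (a=0..z=25) is mapped through 23·x+5 mod 26 — an affine cipher.
Applying it to screen: s(18)→23·18+5≡3=d; c(2)→23·2+5≡25=z; r(17)→23·17+5≡6=g; e(4)→23·4+5≡19=t; e(4)→23·4+5≡19=t; n(13)→23·13+5≡18=s (all mod 26).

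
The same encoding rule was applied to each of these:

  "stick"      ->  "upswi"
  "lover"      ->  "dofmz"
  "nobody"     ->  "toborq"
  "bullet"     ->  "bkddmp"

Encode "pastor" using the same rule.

jgupoz

s(18)→u(20) and t(19)→p(15) fit y≡21x+6 (mod 26); the inverse of 21 mod 26 is 5. Each letter's alphabet position (a=0..z=25) is mapped through 21·x+6 mod 26 — an affine cipher.
For pastor: p(15)→21·15+6≡9=j; a(0)→21·0+6≡6=g; s(18)→21·18+6≡20=u; t(19)→21·19+6≡15=p; o(14)→21·14+6≡14=o; r(17)→21·17+6≡25=z (all mod 26).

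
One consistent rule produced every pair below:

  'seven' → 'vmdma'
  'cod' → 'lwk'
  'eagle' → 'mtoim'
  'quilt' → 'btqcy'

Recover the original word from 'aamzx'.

The word is reversed, then every letter is shifted forward by 8.
Reversing it on aamzx: shift back: a−8=s, a−8=s, m−8=e, z−8=r, x−8=p → sserp; then reverse → press.

press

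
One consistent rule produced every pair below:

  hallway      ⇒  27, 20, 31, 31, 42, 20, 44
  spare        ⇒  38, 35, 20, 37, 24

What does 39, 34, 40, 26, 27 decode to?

tough

h is letter #8 and maps to 27: an offset of 19. The number is (letter's place in the alphabet, a=1) + 19.
Reversing it on 39, 34, 40, 26, 27: 39→(39−19)÷1=20=t, 34→(34−19)÷1=15=o, 40→(40−19)÷1=21=u, 26→(26−19)÷1=7=g, 27→(27−19)÷1=8=h.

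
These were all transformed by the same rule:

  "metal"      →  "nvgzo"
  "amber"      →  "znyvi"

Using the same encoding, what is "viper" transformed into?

Letters are reflected about the middle of the alphabet (position → 25−position): Atbash.
On viper: v↔e, i↔r, p↔k, e↔v, r↔i.

erkvi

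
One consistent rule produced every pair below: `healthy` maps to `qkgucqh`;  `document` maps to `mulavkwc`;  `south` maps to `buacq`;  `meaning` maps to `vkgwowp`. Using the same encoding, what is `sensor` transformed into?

The shift depends on letter class: consonant h→q is +9, but vowel e→k is +6. Two shifts are in play — +6 for a/e/i/o/u, +9 for every other letter.
On sensor: s(cons)+9=b, e(vowel)+6=k, n(cons)+9=w, s(cons)+9=b, o(vowel)+6=u, r(cons)+9=a.

bkwbua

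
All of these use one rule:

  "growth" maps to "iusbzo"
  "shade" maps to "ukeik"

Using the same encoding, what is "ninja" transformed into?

plrog

The shift increases by 1 at each position, starting from +2: 2, 3, 4, ….
Applying it to ninja: n+2=p, i+3=l, n+4=r, j+5=o, a+6=g.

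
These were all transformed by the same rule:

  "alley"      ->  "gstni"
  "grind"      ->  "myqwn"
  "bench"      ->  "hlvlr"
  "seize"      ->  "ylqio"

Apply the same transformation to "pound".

In alley: a→g is +6, l→s is +7, l→t is +8, e→n is +9 — the shift increases by 1 each position. Each letter shifts forward by (position + 6), i.e. 6, 7, 8, … — the shift grows by one for each successive letter.
For pound: p+6=v, o+7=v, u+8=c, n+9=w, d+10=n.

vvcwn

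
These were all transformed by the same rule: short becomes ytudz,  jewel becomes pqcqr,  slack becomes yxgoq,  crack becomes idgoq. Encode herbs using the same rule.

nqxny

Shifts by position in short: pos 0: s→y (+6), pos 1: h→t (+12), pos 2: o→u (+6), pos 3: r→d (+12) — repeating every 2. A repeating key of period 2 is used — shifts +6, +12 over and over.
Applying it to herbs: h+6=n, e+12=q, r+6=x, b+12=n, s+6=y.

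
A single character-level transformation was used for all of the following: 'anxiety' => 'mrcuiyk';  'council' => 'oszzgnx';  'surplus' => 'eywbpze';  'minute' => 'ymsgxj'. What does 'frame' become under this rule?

Shifts by position in anxiety: pos 0: a→m (+12), pos 1: n→r (+4), pos 2: x→c (+5), pos 3: i→u (+12), pos 4: e→i (+4), pos 5: t→y (+5) — repeating every 3. It's a Vigenère-style cipher with numeric key [12,4,5]: position i shifts by key[i mod 3].
For frame: f+12=r, r+4=v, a+5=f, m+12=y, e+4=i.

rvfyi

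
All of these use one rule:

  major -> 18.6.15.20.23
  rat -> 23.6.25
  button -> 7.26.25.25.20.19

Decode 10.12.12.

egg

Each letter is replaced by its alphabet position (a=1..z=26) + 5.
Undoing it on 10.12.12: 10→(10−5)÷1=5=e, 12→(12−5)÷1=7=g, 12→(12−5)÷1=7=g.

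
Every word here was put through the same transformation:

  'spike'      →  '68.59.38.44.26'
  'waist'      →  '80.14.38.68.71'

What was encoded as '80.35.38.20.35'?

s(#19)→68 and p(#16)→59: differences scale by 3, so n = 3·pos + 11. Each letter becomes 3×(its alphabet position, a=1..z=26) + 11.
Reversing it on 80.35.38.20.35: 80→(80−11)÷3=23=w, 35→(35−11)÷3=8=h, 38→(38−11)÷3=9=i, 20→(20−11)÷3=3=c, 35→(35−11)÷3=8=h.

which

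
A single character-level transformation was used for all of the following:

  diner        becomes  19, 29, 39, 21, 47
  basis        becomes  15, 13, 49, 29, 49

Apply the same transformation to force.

d(#4)→19 and i(#9)→29: differences scale by 2, so n = 2·pos + 11. The formula is n = 2×(alphabet index, a=1) + 11.
Applying it to force: f=6→23, o=15→41, r=18→47, c=3→17, e=5→21.

23, 41, 47, 17, 21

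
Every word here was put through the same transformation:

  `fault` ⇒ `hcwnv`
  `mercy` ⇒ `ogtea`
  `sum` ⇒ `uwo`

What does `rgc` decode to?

pea

Each letter is shifted forward by 2 in the alphabet (a Caesar shift of +2).
Decoding rgc: r−2=p, g−2=e, c−2=a.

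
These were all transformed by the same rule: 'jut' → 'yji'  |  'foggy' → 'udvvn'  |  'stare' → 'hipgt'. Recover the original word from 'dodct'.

ozone

It's a constant shift of +15 (ROT15).
Decoding dodct: d−15=o, o−15=z, d−15=o, c−15=n, t−15=e.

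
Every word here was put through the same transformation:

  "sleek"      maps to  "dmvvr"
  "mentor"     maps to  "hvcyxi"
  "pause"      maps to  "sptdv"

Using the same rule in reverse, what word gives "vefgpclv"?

s(18)→d(3) and l(11)→m(12) fit y≡21x+15 (mod 26); the inverse of 21 mod 26 is 5. Each letter's alphabet position (a=0..z=25) is mapped through 21·x+15 mod 26 — an affine cipher.
Reversing it on vefgpclv: v(21)→5·(21−15)≡4=e; e(4)→5·(4−15)≡23=x; f(5)→5·(5−15)≡2=c; g(6)→5·(6−15)≡7=h; p(15)→5·(15−15)≡0=a; c(2)→5·(2−15)≡13=n; l(11)→5·(11−15)≡6=g; v(21)→5·(21−15)≡4=e (all mod 26).

exchange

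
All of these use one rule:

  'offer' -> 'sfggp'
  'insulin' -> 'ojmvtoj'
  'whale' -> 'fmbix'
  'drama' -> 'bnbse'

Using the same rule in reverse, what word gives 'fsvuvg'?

The output letters match the input read backwards, each shifted +1: offer reversed is reffo. The word is reversed, then every letter is shifted forward by 1.
Reversing it on fsvuvg: shift back: f−1=e, s−1=r, v−1=u, u−1=t, v−1=u, g−1=f → erutuf; then reverse → future.

future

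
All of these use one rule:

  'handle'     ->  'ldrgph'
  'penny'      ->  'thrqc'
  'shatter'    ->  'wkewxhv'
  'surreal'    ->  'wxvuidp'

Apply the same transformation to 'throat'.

Shifts by position in handle: pos 0: h→l (+4), pos 1: a→d (+3), pos 2: n→r (+4), pos 3: d→g (+3) — repeating every 2. The shifts repeat in a cycle of length 2: positions 0,1,… shift by +4, +3, then the pattern repeats.
For throat: t+4=x, h+3=k, r+4=v, o+3=r, a+4=e, t+3=w.

xkvrew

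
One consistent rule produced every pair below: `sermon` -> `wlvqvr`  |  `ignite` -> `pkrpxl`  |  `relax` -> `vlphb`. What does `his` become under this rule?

lpw

Two shifts are in play — +7 for a/e/i/o/u, +4 for every other letter.
For his: h(cons)+4=l, i(vowel)+7=p, s(cons)+4=w.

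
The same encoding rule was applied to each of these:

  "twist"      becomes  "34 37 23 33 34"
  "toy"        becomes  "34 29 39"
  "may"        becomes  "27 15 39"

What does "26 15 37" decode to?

t is letter #20 and maps to 34: an offset of 14. Each letter is replaced by its alphabet position (a=1..z=26) + 14.
Decoding 26 15 37: 26→(26−14)÷1=12=l, 15→(15−14)÷1=1=a, 37→(37−14)÷1=23=w.

law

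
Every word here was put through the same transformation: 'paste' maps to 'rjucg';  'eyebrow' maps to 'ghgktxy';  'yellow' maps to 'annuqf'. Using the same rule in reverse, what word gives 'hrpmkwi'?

Shifts by position in paste: pos 0: p→r (+2), pos 1: a→j (+9), pos 2: s→u (+2), pos 3: t→c (+9) — repeating every 2. The shifts repeat in a cycle of length 2: positions 0,1,… shift by +2, +9, then the pattern repeats.
Reversing it on hrpmkwi: h−2=f, r−9=i, p−2=n, m−9=d, k−2=i, w−9=n, i−2=g.

finding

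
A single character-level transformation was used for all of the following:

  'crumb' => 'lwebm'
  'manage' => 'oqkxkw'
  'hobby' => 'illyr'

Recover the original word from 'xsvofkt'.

The output letters match the input read backwards, each shifted +10: crumb reversed is bmurc. The word is reversed, then every letter is shifted forward by 10.
Decoding xsvofkt: shift back: x−10=n, s−10=i, v−10=l, o−10=e, f−10=v, k−10=a, t−10=j → nilevaj; then reverse → javelin.

javelin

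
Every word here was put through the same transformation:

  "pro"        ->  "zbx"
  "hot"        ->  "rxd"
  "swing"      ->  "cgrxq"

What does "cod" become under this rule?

Vowels shift forward by 9 and consonants shift forward by 10.
For cod: c(cons)+10=m, o(vowel)+9=x, d(cons)+10=n.

mxn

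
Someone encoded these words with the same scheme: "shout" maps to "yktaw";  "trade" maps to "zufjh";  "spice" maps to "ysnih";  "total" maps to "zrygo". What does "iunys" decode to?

The shifts repeat in a cycle of length 3: positions 0,1,… shift by +6, +3, +5, then the pattern repeats.
Undoing it on iunys: i−6=c, u−3=r, n−5=i, y−6=s, s−3=p.

crisp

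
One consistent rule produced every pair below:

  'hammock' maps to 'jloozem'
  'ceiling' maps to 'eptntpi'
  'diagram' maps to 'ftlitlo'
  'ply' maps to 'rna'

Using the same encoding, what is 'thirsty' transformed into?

vjttuva

The shift depends on letter class: consonant h→j is +2, but vowel a→l is +11. Two shifts are in play — +11 for a/e/i/o/u, +2 for every other letter.
Applying it to thirsty: t(cons)+2=v, h(cons)+2=j, i(vowel)+11=t, r(cons)+2=t, s(cons)+2=u, t(cons)+2=v, y(cons)+2=a.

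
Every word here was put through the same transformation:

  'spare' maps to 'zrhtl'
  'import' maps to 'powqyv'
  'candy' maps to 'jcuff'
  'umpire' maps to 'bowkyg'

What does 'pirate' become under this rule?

wkycag

It's a Vigenère-style cipher with numeric key [7,2]: position i shifts by key[i mod 2].
For pirate: p+7=w, i+2=k, r+7=y, a+2=c, t+7=a, e+2=g.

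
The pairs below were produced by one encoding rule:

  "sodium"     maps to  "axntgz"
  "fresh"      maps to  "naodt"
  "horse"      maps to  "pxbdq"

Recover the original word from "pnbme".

In sodium: s→a is +8, o→x is +9, d→n is +10, i→t is +11 — the shift increases by 1 each position. Letter i (0-indexed) is shifted by i+8, so successive shifts are 8, 9, 10, ….
Reversing it on pnbme: p−8=h, n−9=e, b−10=r, m−11=b, e−12=s.

herbs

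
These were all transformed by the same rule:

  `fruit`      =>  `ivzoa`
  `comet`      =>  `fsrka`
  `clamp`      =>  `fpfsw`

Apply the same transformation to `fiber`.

imgky

Letter i (0-indexed) is shifted by i+3, so successive shifts are 3, 4, 5, ….
For fiber: f+3=i, i+4=m, b+5=g, e+6=k, r+7=y.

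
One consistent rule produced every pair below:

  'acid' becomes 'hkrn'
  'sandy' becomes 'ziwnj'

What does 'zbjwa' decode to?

Letter i (0-indexed) is shifted by i+7, so successive shifts are 7, 8, 9, ….
Reversing it on zbjwa: z−7=s, b−8=t, j−9=a, w−10=m, a−11=p.

stamp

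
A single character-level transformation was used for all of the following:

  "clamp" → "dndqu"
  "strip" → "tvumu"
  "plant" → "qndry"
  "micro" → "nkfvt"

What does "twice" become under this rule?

uylgj

In clamp: c→d is +1, l→n is +2, a→d is +3, m→q is +4 — the shift increases by 1 each position. Each letter shifts forward by (position + 1), i.e. 1, 2, 3, … — the shift grows by one for each successive letter.
For twice: t+1=u, w+2=y, i+3=l, c+4=g, e+5=j.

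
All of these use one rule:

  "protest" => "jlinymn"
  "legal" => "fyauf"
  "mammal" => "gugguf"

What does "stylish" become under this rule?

Compare letters: p→j is +20, r→l is +20, o→i is +20 — a constant shift. Every letter moves 20 places later in the alphabet, wrapping around z→a.
On stylish: s+20=m, t+20=n, y+20=s, l+20=f, i+20=c, s+20=m, h+20=b.

mnsfcmb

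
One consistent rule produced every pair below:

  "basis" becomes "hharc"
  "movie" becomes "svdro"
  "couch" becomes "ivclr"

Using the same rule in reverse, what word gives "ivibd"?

In basis: b→h is +6, a→h is +7, s→a is +8, i→r is +9 — the shift increases by 1 each position. Each letter shifts forward by (position + 6), i.e. 6, 7, 8, … — the shift grows by one for each successive letter.
Decoding ivibd: i−6=c, v−7=o, i−8=a, b−9=s, d−10=t.

coast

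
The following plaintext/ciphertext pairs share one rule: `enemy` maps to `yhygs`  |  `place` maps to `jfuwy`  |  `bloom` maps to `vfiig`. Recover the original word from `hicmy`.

It's a constant shift of +20 (ROT20).
Reversing it on hicmy: h−20=n, i−20=o, c−20=i, m−20=s, y−20=e.

noise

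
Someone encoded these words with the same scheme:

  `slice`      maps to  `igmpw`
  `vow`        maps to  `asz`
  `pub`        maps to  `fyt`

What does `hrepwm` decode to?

The output letters match the input read backwards, each shifted +4: slice reversed is ecils. Two steps: reverse the string, then apply a Caesar shift of +4.
Undoing it on hrepwm: shift back: h−4=d, r−4=n, e−4=a, p−4=l, w−4=s, m−4=i → dnalsi; then reverse → island.

island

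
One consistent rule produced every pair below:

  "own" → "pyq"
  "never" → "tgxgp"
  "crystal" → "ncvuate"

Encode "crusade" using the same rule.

gfcuwte

The word is reversed, then every letter is shifted forward by 2.
Applying it to crusade: reverse → edasurc; then shift: e+2=g, d+2=f, a+2=c, s+2=u, u+2=w, r+2=t, c+2=e.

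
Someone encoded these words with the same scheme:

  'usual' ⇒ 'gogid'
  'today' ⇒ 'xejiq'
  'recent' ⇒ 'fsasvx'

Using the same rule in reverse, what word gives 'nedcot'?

Each letter's alphabet position (a=0..z=25) is mapped through 9·x+8 mod 26 — an affine cipher.
Decoding nedcot: n(13)→3·(13−8)≡15=p; e(4)→3·(4−8)≡14=o; d(3)→3·(3−8)≡11=l; c(2)→3·(2−8)≡8=i; o(14)→3·(14−8)≡18=s; t(19)→3·(19−8)≡7=h (all mod 26).

polish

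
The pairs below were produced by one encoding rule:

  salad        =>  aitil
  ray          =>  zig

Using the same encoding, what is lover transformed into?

twdmz

Compare letters: s→a is +8, a→i is +8, l→t is +8 — a constant shift. Each letter is shifted forward by 8 in the alphabet (a Caesar shift of +8).
Applying it to lover: l+8=t, o+8=w, v+8=d, e+8=m, r+8=z.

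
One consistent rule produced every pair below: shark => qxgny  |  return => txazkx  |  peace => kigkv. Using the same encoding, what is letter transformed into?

The output letters match the input read backwards, each shifted +6: shark reversed is krahs. Two steps: reverse the string, then apply a Caesar shift of +6.
Applying it to letter: reverse → rettel; then shift: r+6=x, e+6=k, t+6=z, t+6=z, e+6=k, l+6=r.

xkzzkr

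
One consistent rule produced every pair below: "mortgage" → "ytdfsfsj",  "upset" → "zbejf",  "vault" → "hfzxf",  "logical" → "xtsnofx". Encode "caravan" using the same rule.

The shift depends on letter class: consonant m→y is +12, but vowel o→t is +5. Vowels shift forward by 5 and consonants shift forward by 12.
Applying it to caravan: c(cons)+12=o, a(vowel)+5=f, r(cons)+12=d, a(vowel)+5=f, v(cons)+12=h, a(vowel)+5=f, n(cons)+12=z.

ofdfhfz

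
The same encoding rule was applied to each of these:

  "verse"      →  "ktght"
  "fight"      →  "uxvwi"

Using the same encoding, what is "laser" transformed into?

aphtg

Compare letters: v→k is +15, e→t is +15, r→g is +15 — a constant shift. This is a Caesar cipher with shift 15.
For laser: l+15=a, a+15=p, s+15=h, e+15=t, r+15=g.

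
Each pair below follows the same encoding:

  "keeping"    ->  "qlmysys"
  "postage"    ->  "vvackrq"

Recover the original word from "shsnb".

maker

In keeping: k→q is +6, e→l is +7, e→m is +8, p→y is +9 — the shift increases by 1 each position. Each letter shifts forward by (position + 6), i.e. 6, 7, 8, … — the shift grows by one for each successive letter.
Decoding shsnb: s−6=m, h−7=a, s−8=k, n−9=e, b−10=r.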